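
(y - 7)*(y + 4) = y^2 - 3*y - 28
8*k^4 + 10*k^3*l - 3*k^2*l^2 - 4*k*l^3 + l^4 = (-4*k + l)*(-2*k + l)*(k + l)^2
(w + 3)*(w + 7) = w^2 + 10*w + 21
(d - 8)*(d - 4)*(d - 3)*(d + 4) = d^4 - 11*d^3 + 8*d^2 + 176*d - 384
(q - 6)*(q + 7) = q^2 + q - 42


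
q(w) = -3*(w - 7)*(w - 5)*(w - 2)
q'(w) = -3*(w - 7)*(w - 5) - 3*(w - 7)*(w - 2) - 3*(w - 5)*(w - 2)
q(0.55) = 124.86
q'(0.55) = -133.52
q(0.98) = 74.05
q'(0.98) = -103.32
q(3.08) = -24.39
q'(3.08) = -3.66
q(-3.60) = 1531.49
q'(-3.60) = -596.04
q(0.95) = 77.18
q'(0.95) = -105.32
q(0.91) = 81.45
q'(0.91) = -108.01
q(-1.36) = 535.95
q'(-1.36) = -307.89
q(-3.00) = 1200.00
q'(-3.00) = -510.00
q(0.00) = 210.00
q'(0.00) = -177.00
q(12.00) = -1050.00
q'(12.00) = -465.00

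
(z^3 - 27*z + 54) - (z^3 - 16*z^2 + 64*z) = 16*z^2 - 91*z + 54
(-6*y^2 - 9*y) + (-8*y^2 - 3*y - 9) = -14*y^2 - 12*y - 9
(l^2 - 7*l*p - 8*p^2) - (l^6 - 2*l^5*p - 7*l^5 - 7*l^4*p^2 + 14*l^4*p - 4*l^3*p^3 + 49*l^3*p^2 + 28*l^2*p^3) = -l^6 + 2*l^5*p + 7*l^5 + 7*l^4*p^2 - 14*l^4*p + 4*l^3*p^3 - 49*l^3*p^2 - 28*l^2*p^3 + l^2 - 7*l*p - 8*p^2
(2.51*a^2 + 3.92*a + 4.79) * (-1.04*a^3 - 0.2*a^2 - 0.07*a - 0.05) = -2.6104*a^5 - 4.5788*a^4 - 5.9413*a^3 - 1.3579*a^2 - 0.5313*a - 0.2395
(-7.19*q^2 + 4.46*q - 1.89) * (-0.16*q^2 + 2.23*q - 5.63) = 1.1504*q^4 - 16.7473*q^3 + 50.7279*q^2 - 29.3245*q + 10.6407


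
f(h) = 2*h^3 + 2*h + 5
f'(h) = 6*h^2 + 2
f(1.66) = 17.47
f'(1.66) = 18.53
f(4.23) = 164.83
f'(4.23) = 109.36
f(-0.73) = 2.76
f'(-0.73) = 5.20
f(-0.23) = 4.52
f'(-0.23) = 2.32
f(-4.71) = -213.39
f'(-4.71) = 135.10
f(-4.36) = -169.48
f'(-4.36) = 116.06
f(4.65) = 215.39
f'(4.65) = 131.74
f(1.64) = 17.10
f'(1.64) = 18.14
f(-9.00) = -1471.00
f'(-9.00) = 488.00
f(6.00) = 449.00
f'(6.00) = 218.00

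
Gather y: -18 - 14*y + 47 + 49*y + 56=35*y + 85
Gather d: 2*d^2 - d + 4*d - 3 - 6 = 2*d^2 + 3*d - 9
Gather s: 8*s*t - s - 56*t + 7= s*(8*t - 1) - 56*t + 7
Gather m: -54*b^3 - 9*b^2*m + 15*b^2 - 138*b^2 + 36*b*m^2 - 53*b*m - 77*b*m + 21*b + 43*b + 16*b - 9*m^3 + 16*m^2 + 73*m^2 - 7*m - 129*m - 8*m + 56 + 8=-54*b^3 - 123*b^2 + 80*b - 9*m^3 + m^2*(36*b + 89) + m*(-9*b^2 - 130*b - 144) + 64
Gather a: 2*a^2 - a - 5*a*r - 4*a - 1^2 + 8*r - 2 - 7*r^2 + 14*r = 2*a^2 + a*(-5*r - 5) - 7*r^2 + 22*r - 3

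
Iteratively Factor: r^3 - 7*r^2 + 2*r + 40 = (r - 4)*(r^2 - 3*r - 10) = (r - 4)*(r + 2)*(r - 5)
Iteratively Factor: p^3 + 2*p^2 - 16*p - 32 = (p - 4)*(p^2 + 6*p + 8) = (p - 4)*(p + 2)*(p + 4)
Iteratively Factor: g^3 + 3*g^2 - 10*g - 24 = (g - 3)*(g^2 + 6*g + 8) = (g - 3)*(g + 4)*(g + 2)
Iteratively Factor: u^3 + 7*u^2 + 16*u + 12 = (u + 3)*(u^2 + 4*u + 4) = (u + 2)*(u + 3)*(u + 2)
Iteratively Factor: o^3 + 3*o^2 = (o + 3)*(o^2) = o*(o + 3)*(o)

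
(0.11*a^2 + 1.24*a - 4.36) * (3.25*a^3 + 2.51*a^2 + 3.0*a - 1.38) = 0.3575*a^5 + 4.3061*a^4 - 10.7276*a^3 - 7.3754*a^2 - 14.7912*a + 6.0168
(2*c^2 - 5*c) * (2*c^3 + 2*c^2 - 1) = 4*c^5 - 6*c^4 - 10*c^3 - 2*c^2 + 5*c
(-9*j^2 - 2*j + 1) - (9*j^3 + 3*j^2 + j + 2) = -9*j^3 - 12*j^2 - 3*j - 1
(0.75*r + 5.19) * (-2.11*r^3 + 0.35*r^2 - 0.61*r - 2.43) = -1.5825*r^4 - 10.6884*r^3 + 1.359*r^2 - 4.9884*r - 12.6117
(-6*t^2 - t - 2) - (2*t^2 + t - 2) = -8*t^2 - 2*t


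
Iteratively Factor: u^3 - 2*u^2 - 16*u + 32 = (u + 4)*(u^2 - 6*u + 8) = (u - 4)*(u + 4)*(u - 2)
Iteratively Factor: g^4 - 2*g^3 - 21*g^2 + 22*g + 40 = (g + 1)*(g^3 - 3*g^2 - 18*g + 40) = (g + 1)*(g + 4)*(g^2 - 7*g + 10) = (g - 5)*(g + 1)*(g + 4)*(g - 2)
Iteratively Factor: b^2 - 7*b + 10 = (b - 5)*(b - 2)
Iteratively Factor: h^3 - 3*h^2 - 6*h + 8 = (h - 1)*(h^2 - 2*h - 8) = (h - 1)*(h + 2)*(h - 4)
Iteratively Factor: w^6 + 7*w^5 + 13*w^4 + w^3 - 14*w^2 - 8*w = (w)*(w^5 + 7*w^4 + 13*w^3 + w^2 - 14*w - 8) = w*(w + 2)*(w^4 + 5*w^3 + 3*w^2 - 5*w - 4) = w*(w + 2)*(w + 4)*(w^3 + w^2 - w - 1) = w*(w - 1)*(w + 2)*(w + 4)*(w^2 + 2*w + 1) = w*(w - 1)*(w + 1)*(w + 2)*(w + 4)*(w + 1)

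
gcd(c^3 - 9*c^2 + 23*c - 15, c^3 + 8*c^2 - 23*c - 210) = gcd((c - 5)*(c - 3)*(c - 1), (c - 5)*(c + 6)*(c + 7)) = c - 5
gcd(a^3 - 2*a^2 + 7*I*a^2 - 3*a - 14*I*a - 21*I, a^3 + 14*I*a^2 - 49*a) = a + 7*I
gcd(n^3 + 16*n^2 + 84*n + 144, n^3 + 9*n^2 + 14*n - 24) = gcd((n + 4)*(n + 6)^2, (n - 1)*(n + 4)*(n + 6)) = n^2 + 10*n + 24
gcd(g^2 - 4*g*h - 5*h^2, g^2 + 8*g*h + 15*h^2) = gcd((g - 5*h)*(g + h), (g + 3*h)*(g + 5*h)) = 1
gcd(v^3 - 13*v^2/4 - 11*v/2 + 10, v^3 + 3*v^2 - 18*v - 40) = v^2 - 2*v - 8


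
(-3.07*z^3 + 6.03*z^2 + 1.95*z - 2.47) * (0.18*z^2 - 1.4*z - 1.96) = -0.5526*z^5 + 5.3834*z^4 - 2.0738*z^3 - 14.9934*z^2 - 0.364*z + 4.8412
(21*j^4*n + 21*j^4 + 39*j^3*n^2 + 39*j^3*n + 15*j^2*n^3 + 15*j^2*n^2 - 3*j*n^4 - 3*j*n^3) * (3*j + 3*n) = 63*j^5*n + 63*j^5 + 180*j^4*n^2 + 180*j^4*n + 162*j^3*n^3 + 162*j^3*n^2 + 36*j^2*n^4 + 36*j^2*n^3 - 9*j*n^5 - 9*j*n^4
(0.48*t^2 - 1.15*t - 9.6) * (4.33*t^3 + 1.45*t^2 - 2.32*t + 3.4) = 2.0784*t^5 - 4.2835*t^4 - 44.3491*t^3 - 9.62*t^2 + 18.362*t - 32.64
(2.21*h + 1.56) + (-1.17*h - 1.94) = 1.04*h - 0.38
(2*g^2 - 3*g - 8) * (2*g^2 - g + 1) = 4*g^4 - 8*g^3 - 11*g^2 + 5*g - 8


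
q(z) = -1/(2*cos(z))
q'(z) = -sin(z)/(2*cos(z)^2)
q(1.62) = 10.17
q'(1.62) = -206.44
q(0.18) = -0.51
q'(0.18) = -0.09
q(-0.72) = -0.67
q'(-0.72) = 0.58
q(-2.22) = 0.83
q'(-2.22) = 1.09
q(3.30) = 0.51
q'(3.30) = 0.08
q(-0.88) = -0.78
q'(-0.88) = 0.95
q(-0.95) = -0.86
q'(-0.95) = 1.20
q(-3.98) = 0.75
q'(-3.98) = -0.83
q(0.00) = -0.50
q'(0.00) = 0.00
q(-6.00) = -0.52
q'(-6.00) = -0.15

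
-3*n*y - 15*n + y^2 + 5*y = (-3*n + y)*(y + 5)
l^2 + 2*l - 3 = (l - 1)*(l + 3)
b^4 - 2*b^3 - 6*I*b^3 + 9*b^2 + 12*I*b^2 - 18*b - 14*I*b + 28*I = (b - 2)*(b - 7*I)*(b - I)*(b + 2*I)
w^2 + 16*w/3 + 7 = (w + 7/3)*(w + 3)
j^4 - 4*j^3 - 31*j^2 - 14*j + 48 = (j - 8)*(j - 1)*(j + 2)*(j + 3)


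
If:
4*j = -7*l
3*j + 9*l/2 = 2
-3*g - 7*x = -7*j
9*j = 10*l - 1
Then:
No Solution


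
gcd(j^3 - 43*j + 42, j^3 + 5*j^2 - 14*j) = j + 7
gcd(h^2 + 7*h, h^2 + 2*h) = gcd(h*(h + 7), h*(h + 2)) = h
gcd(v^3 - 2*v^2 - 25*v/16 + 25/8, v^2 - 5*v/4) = v - 5/4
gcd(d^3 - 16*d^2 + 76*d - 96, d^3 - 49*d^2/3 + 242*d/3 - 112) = d^2 - 14*d + 48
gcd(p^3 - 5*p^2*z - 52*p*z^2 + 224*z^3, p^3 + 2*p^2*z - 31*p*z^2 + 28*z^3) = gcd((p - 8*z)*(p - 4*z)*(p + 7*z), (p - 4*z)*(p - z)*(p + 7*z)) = -p^2 - 3*p*z + 28*z^2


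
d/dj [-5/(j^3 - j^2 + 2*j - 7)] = 5*(3*j^2 - 2*j + 2)/(j^3 - j^2 + 2*j - 7)^2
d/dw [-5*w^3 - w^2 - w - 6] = -15*w^2 - 2*w - 1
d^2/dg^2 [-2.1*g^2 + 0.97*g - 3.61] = -4.20000000000000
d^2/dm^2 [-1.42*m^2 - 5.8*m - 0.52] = -2.84000000000000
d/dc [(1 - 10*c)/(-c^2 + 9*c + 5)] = (-10*c^2 + 2*c - 59)/(c^4 - 18*c^3 + 71*c^2 + 90*c + 25)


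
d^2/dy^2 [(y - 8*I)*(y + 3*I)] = 2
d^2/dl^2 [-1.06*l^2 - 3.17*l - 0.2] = -2.12000000000000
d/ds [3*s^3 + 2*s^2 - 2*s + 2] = 9*s^2 + 4*s - 2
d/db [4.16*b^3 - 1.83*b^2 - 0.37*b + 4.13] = 12.48*b^2 - 3.66*b - 0.37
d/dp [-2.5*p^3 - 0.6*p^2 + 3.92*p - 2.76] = -7.5*p^2 - 1.2*p + 3.92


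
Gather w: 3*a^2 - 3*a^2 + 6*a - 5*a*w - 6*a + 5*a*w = 0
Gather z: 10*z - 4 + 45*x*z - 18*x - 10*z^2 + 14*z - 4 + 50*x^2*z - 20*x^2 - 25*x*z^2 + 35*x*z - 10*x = -20*x^2 - 28*x + z^2*(-25*x - 10) + z*(50*x^2 + 80*x + 24) - 8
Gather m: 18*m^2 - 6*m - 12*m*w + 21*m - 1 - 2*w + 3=18*m^2 + m*(15 - 12*w) - 2*w + 2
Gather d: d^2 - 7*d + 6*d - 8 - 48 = d^2 - d - 56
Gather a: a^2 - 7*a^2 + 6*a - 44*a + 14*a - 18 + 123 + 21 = -6*a^2 - 24*a + 126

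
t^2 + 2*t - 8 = (t - 2)*(t + 4)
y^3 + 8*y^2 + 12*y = y*(y + 2)*(y + 6)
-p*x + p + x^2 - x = (-p + x)*(x - 1)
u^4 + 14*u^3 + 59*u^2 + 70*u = u*(u + 2)*(u + 5)*(u + 7)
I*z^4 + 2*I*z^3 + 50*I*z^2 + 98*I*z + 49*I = (z + 1)*(z - 7*I)*(z + 7*I)*(I*z + I)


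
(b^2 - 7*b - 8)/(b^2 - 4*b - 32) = (b + 1)/(b + 4)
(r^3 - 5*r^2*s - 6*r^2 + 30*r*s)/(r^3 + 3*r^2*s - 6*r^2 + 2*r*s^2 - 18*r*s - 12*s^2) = r*(r - 5*s)/(r^2 + 3*r*s + 2*s^2)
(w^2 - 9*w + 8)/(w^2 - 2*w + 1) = (w - 8)/(w - 1)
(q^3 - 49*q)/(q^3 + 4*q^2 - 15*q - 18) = q*(q^2 - 49)/(q^3 + 4*q^2 - 15*q - 18)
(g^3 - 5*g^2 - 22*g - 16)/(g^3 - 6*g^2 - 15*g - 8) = (g + 2)/(g + 1)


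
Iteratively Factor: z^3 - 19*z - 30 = (z + 2)*(z^2 - 2*z - 15) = (z - 5)*(z + 2)*(z + 3)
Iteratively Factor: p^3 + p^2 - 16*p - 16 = (p - 4)*(p^2 + 5*p + 4) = (p - 4)*(p + 1)*(p + 4)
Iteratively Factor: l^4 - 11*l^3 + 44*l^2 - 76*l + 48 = (l - 3)*(l^3 - 8*l^2 + 20*l - 16) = (l - 3)*(l - 2)*(l^2 - 6*l + 8) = (l - 4)*(l - 3)*(l - 2)*(l - 2)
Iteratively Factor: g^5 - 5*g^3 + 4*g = (g + 2)*(g^4 - 2*g^3 - g^2 + 2*g) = g*(g + 2)*(g^3 - 2*g^2 - g + 2) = g*(g - 1)*(g + 2)*(g^2 - g - 2) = g*(g - 1)*(g + 1)*(g + 2)*(g - 2)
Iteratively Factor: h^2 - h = (h)*(h - 1)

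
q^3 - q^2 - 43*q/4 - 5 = (q - 4)*(q + 1/2)*(q + 5/2)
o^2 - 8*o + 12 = (o - 6)*(o - 2)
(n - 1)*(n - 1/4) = n^2 - 5*n/4 + 1/4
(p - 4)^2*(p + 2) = p^3 - 6*p^2 + 32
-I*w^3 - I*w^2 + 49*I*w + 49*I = (w - 7)*(w + 7)*(-I*w - I)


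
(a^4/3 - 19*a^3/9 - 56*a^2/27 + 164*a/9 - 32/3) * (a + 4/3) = a^5/3 - 5*a^4/3 - 44*a^3/9 + 1252*a^2/81 + 368*a/27 - 128/9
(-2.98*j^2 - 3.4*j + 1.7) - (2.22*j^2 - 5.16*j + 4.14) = -5.2*j^2 + 1.76*j - 2.44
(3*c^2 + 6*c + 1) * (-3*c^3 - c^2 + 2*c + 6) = -9*c^5 - 21*c^4 - 3*c^3 + 29*c^2 + 38*c + 6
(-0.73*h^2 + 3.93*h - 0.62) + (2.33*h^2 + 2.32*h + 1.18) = 1.6*h^2 + 6.25*h + 0.56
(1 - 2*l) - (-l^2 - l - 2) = l^2 - l + 3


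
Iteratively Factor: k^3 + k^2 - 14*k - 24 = (k - 4)*(k^2 + 5*k + 6) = (k - 4)*(k + 3)*(k + 2)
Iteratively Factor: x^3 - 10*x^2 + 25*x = (x - 5)*(x^2 - 5*x) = x*(x - 5)*(x - 5)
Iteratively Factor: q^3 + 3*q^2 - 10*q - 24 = (q + 2)*(q^2 + q - 12) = (q + 2)*(q + 4)*(q - 3)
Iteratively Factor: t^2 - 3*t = (t - 3)*(t)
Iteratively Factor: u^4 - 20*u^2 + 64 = (u + 2)*(u^3 - 2*u^2 - 16*u + 32) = (u - 4)*(u + 2)*(u^2 + 2*u - 8) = (u - 4)*(u - 2)*(u + 2)*(u + 4)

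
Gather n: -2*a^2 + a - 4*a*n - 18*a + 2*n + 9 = -2*a^2 - 17*a + n*(2 - 4*a) + 9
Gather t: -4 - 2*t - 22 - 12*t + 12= -14*t - 14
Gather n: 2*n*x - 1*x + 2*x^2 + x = 2*n*x + 2*x^2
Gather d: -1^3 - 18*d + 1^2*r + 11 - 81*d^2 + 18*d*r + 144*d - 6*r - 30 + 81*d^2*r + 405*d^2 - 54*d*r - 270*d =d^2*(81*r + 324) + d*(-36*r - 144) - 5*r - 20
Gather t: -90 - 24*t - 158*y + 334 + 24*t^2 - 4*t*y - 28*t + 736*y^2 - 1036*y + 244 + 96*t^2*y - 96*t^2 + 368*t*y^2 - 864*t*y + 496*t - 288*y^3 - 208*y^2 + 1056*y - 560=t^2*(96*y - 72) + t*(368*y^2 - 868*y + 444) - 288*y^3 + 528*y^2 - 138*y - 72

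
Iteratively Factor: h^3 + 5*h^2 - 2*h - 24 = (h + 4)*(h^2 + h - 6) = (h + 3)*(h + 4)*(h - 2)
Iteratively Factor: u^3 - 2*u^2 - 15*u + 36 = (u - 3)*(u^2 + u - 12) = (u - 3)^2*(u + 4)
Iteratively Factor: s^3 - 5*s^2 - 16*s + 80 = (s - 5)*(s^2 - 16) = (s - 5)*(s - 4)*(s + 4)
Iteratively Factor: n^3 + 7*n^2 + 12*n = (n)*(n^2 + 7*n + 12) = n*(n + 4)*(n + 3)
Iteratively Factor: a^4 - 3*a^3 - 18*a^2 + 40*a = (a - 2)*(a^3 - a^2 - 20*a) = (a - 2)*(a + 4)*(a^2 - 5*a) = a*(a - 2)*(a + 4)*(a - 5)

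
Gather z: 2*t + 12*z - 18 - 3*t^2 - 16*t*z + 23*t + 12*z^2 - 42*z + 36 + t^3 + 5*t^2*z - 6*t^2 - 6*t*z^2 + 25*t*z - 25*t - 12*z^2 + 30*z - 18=t^3 - 9*t^2 - 6*t*z^2 + z*(5*t^2 + 9*t)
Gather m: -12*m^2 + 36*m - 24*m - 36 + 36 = -12*m^2 + 12*m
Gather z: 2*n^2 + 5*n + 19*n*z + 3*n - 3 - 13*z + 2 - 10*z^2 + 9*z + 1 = 2*n^2 + 8*n - 10*z^2 + z*(19*n - 4)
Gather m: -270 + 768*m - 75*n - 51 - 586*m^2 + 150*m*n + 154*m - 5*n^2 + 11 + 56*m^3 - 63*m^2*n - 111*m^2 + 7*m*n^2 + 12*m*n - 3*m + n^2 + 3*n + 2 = 56*m^3 + m^2*(-63*n - 697) + m*(7*n^2 + 162*n + 919) - 4*n^2 - 72*n - 308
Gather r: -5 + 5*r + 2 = 5*r - 3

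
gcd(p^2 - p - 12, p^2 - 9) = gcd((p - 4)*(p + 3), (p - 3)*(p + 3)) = p + 3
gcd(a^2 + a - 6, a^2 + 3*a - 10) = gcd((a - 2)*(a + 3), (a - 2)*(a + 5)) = a - 2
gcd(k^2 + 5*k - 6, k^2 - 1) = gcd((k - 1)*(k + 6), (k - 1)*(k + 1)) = k - 1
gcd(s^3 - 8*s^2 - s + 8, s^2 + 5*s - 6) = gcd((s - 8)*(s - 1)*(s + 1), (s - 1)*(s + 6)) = s - 1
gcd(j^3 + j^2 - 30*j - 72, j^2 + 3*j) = j + 3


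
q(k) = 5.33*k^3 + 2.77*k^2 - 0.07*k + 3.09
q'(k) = 15.99*k^2 + 5.54*k - 0.07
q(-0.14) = 3.14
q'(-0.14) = -0.53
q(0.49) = 4.35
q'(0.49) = 6.48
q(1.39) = 22.66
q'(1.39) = 38.52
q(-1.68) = -14.25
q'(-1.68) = 35.75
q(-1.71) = -15.34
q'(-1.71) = 37.21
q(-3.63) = -215.10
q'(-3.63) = 190.52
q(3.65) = 298.92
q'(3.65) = 233.18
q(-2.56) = -68.00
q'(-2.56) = 90.54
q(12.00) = 9611.37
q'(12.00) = 2368.97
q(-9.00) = -3657.48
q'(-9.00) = 1245.26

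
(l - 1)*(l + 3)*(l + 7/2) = l^3 + 11*l^2/2 + 4*l - 21/2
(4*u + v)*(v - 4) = 4*u*v - 16*u + v^2 - 4*v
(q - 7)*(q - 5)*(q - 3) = q^3 - 15*q^2 + 71*q - 105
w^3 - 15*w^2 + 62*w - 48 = (w - 8)*(w - 6)*(w - 1)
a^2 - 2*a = a*(a - 2)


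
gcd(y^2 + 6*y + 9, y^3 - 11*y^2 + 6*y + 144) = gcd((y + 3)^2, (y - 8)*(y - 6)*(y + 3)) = y + 3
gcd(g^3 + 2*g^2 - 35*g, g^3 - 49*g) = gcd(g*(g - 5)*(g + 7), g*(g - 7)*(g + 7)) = g^2 + 7*g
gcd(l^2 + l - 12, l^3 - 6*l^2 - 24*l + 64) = l + 4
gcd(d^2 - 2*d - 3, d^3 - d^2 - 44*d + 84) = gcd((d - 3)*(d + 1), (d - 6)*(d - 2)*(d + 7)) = 1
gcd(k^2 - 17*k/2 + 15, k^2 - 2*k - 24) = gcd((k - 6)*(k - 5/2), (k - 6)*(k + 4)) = k - 6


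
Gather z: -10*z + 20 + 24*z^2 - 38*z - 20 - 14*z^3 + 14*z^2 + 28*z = -14*z^3 + 38*z^2 - 20*z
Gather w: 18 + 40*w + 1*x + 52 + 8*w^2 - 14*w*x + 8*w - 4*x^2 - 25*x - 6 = 8*w^2 + w*(48 - 14*x) - 4*x^2 - 24*x + 64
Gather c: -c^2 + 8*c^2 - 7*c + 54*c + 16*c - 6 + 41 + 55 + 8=7*c^2 + 63*c + 98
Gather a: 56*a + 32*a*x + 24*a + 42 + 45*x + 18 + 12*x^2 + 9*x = a*(32*x + 80) + 12*x^2 + 54*x + 60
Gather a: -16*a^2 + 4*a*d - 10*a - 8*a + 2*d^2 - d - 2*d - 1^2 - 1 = -16*a^2 + a*(4*d - 18) + 2*d^2 - 3*d - 2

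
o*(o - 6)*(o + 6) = o^3 - 36*o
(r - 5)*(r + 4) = r^2 - r - 20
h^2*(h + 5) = h^3 + 5*h^2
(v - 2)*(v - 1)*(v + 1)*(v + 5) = v^4 + 3*v^3 - 11*v^2 - 3*v + 10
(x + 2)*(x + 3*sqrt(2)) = x^2 + 2*x + 3*sqrt(2)*x + 6*sqrt(2)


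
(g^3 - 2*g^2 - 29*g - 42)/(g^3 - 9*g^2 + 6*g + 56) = (g + 3)/(g - 4)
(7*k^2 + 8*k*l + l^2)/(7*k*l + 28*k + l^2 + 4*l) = (k + l)/(l + 4)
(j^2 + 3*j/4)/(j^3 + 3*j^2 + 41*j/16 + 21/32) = 8*j/(8*j^2 + 18*j + 7)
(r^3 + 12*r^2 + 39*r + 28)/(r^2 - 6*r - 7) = (r^2 + 11*r + 28)/(r - 7)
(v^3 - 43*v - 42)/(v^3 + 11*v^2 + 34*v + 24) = (v - 7)/(v + 4)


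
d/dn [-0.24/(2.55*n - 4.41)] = 0.612/(2.55*n - 4.41)^2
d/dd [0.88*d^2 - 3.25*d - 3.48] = 1.76*d - 3.25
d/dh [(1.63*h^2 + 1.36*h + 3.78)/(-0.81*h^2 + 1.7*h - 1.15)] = (3.8726*h^2 + 2.3746*h - 7.99)/(0.6561*h^4 - 2.754*h^3 + 4.753*h^2 - 3.91*h + 1.3225)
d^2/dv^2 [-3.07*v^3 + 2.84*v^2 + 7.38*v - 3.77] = 5.68 - 18.42*v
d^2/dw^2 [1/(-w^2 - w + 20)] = 2*(w^2 + w - (2*w + 1)^2 - 20)/(w^2 + w - 20)^3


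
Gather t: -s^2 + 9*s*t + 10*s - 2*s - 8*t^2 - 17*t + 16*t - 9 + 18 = -s^2 + 8*s - 8*t^2 + t*(9*s - 1) + 9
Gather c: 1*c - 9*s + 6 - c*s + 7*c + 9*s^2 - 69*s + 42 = c*(8 - s) + 9*s^2 - 78*s + 48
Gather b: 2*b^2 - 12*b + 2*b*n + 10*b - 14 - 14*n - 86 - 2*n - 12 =2*b^2 + b*(2*n - 2) - 16*n - 112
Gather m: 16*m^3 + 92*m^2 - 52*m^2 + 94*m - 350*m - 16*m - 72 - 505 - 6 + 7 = 16*m^3 + 40*m^2 - 272*m - 576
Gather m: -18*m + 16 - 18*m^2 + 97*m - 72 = -18*m^2 + 79*m - 56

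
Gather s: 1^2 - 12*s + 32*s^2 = 32*s^2 - 12*s + 1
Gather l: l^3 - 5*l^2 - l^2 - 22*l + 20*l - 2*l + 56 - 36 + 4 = l^3 - 6*l^2 - 4*l + 24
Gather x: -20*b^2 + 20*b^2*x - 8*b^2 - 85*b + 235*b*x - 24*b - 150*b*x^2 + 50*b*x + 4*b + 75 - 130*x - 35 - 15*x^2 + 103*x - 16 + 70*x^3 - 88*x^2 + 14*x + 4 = -28*b^2 - 105*b + 70*x^3 + x^2*(-150*b - 103) + x*(20*b^2 + 285*b - 13) + 28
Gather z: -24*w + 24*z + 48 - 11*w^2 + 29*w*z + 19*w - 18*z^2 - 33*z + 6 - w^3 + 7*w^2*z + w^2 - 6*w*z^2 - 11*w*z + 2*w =-w^3 - 10*w^2 - 3*w + z^2*(-6*w - 18) + z*(7*w^2 + 18*w - 9) + 54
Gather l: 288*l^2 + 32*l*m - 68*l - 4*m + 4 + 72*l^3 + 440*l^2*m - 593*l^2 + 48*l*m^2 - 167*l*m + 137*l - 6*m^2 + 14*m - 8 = 72*l^3 + l^2*(440*m - 305) + l*(48*m^2 - 135*m + 69) - 6*m^2 + 10*m - 4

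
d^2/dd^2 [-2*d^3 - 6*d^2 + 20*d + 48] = -12*d - 12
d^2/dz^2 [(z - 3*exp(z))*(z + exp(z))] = -2*z*exp(z) - 12*exp(2*z) - 4*exp(z) + 2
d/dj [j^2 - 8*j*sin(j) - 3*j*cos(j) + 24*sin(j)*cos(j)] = 3*j*sin(j) - 8*j*cos(j) + 2*j - 8*sin(j) - 3*cos(j) + 24*cos(2*j)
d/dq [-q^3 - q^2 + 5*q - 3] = -3*q^2 - 2*q + 5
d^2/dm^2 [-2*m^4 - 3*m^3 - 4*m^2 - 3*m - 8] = -24*m^2 - 18*m - 8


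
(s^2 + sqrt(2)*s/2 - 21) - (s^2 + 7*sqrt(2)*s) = -13*sqrt(2)*s/2 - 21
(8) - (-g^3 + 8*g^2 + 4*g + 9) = g^3 - 8*g^2 - 4*g - 1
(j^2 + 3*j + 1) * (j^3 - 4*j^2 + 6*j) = j^5 - j^4 - 5*j^3 + 14*j^2 + 6*j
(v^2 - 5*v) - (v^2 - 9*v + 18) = 4*v - 18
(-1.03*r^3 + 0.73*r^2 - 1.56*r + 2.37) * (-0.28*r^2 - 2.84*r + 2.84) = 0.2884*r^5 + 2.7208*r^4 - 4.5616*r^3 + 5.84*r^2 - 11.1612*r + 6.7308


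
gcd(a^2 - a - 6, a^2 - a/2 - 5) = a + 2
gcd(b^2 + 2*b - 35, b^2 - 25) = b - 5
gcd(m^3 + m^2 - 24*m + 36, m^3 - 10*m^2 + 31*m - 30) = m^2 - 5*m + 6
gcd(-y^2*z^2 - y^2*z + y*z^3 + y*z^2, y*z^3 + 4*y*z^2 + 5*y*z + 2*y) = y*z + y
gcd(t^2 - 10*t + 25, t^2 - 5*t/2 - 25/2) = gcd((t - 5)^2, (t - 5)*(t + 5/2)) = t - 5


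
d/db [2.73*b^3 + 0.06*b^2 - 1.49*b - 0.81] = 8.19*b^2 + 0.12*b - 1.49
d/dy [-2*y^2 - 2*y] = -4*y - 2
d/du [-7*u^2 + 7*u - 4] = 7 - 14*u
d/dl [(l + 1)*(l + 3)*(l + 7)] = 3*l^2 + 22*l + 31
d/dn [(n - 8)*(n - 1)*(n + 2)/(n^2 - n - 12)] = (n^4 - 2*n^3 - 19*n^2 + 136*n + 136)/(n^4 - 2*n^3 - 23*n^2 + 24*n + 144)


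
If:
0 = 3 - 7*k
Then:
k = 3/7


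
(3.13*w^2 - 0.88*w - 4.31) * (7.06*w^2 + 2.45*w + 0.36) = 22.0978*w^4 + 1.4557*w^3 - 31.4578*w^2 - 10.8763*w - 1.5516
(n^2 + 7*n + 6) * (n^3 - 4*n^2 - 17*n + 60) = n^5 + 3*n^4 - 39*n^3 - 83*n^2 + 318*n + 360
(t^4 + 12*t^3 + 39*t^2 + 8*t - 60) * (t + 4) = t^5 + 16*t^4 + 87*t^3 + 164*t^2 - 28*t - 240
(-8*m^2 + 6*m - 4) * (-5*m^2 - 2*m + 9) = 40*m^4 - 14*m^3 - 64*m^2 + 62*m - 36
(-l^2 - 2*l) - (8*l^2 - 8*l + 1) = -9*l^2 + 6*l - 1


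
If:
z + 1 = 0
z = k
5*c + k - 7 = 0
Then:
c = 8/5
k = -1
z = -1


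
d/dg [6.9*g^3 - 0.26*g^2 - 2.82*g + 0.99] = 20.7*g^2 - 0.52*g - 2.82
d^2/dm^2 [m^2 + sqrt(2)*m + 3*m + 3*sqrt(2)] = 2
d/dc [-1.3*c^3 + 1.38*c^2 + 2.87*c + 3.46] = -3.9*c^2 + 2.76*c + 2.87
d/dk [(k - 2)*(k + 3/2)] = 2*k - 1/2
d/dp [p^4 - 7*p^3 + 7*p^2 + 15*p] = 4*p^3 - 21*p^2 + 14*p + 15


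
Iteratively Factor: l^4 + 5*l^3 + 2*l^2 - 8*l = (l - 1)*(l^3 + 6*l^2 + 8*l) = l*(l - 1)*(l^2 + 6*l + 8) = l*(l - 1)*(l + 4)*(l + 2)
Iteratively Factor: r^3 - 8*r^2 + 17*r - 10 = (r - 2)*(r^2 - 6*r + 5) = (r - 2)*(r - 1)*(r - 5)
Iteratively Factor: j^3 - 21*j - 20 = (j - 5)*(j^2 + 5*j + 4) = (j - 5)*(j + 4)*(j + 1)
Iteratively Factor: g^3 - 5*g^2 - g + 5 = (g + 1)*(g^2 - 6*g + 5) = (g - 5)*(g + 1)*(g - 1)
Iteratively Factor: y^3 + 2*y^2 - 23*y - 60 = (y + 3)*(y^2 - y - 20) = (y + 3)*(y + 4)*(y - 5)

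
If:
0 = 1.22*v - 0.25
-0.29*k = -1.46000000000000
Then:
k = 5.03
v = 0.20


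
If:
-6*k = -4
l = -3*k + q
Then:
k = 2/3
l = q - 2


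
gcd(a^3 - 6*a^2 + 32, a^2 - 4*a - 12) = a + 2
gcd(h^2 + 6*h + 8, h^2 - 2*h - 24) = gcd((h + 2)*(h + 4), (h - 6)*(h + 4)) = h + 4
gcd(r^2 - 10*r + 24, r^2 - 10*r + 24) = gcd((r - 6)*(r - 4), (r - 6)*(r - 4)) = r^2 - 10*r + 24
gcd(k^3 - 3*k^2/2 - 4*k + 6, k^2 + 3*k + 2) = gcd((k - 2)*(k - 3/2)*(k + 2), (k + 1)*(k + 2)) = k + 2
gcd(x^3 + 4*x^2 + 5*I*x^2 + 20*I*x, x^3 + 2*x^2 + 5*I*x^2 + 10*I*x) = x^2 + 5*I*x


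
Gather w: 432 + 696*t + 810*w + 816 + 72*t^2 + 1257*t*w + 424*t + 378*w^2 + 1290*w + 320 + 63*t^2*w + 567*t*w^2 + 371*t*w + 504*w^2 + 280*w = 72*t^2 + 1120*t + w^2*(567*t + 882) + w*(63*t^2 + 1628*t + 2380) + 1568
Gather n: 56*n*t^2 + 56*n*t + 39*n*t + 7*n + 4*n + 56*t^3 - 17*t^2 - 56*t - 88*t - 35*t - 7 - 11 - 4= n*(56*t^2 + 95*t + 11) + 56*t^3 - 17*t^2 - 179*t - 22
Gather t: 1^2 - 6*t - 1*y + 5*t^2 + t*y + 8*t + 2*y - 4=5*t^2 + t*(y + 2) + y - 3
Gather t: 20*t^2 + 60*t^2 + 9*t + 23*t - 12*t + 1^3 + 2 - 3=80*t^2 + 20*t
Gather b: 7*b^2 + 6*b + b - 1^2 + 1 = 7*b^2 + 7*b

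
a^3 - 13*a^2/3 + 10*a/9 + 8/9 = (a - 4)*(a - 2/3)*(a + 1/3)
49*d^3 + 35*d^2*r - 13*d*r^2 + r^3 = (-7*d + r)^2*(d + r)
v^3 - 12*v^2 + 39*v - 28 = (v - 7)*(v - 4)*(v - 1)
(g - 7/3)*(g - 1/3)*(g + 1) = g^3 - 5*g^2/3 - 17*g/9 + 7/9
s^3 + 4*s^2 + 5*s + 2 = (s + 1)^2*(s + 2)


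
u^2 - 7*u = u*(u - 7)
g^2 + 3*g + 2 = (g + 1)*(g + 2)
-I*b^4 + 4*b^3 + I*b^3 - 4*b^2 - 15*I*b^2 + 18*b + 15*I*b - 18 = (b - 3*I)*(b + I)*(b + 6*I)*(-I*b + I)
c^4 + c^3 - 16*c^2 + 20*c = c*(c - 2)^2*(c + 5)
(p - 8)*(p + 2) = p^2 - 6*p - 16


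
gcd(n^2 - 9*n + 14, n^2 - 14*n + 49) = n - 7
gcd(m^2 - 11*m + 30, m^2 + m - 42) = m - 6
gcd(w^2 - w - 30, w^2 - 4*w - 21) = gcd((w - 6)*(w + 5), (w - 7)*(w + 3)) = 1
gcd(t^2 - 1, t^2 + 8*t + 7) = t + 1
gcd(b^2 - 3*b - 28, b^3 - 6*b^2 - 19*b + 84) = b^2 - 3*b - 28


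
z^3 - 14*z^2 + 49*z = z*(z - 7)^2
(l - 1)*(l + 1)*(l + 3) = l^3 + 3*l^2 - l - 3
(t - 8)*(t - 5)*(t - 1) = t^3 - 14*t^2 + 53*t - 40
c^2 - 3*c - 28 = (c - 7)*(c + 4)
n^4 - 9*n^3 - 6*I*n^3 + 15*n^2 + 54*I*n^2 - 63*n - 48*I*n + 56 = (n - 8)*(n - 7*I)*(-I*n + 1)*(I*n - I)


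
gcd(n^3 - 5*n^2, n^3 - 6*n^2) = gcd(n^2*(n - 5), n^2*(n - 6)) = n^2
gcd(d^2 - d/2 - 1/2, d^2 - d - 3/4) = d + 1/2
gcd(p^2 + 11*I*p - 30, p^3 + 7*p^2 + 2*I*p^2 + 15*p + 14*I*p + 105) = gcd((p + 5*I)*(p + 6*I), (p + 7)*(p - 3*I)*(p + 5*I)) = p + 5*I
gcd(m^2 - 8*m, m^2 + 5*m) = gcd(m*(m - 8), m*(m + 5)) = m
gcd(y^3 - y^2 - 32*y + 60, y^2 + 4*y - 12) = y^2 + 4*y - 12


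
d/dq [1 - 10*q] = -10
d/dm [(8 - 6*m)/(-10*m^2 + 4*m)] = (-15*m^2 + 40*m - 8)/(m^2*(25*m^2 - 20*m + 4))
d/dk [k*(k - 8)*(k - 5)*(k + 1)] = 4*k^3 - 36*k^2 + 54*k + 40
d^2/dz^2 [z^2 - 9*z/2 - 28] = 2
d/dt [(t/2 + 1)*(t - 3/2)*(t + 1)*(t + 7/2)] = 2*t^3 + 15*t^2/2 + 11*t/4 - 47/8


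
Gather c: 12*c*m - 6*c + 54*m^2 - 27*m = c*(12*m - 6) + 54*m^2 - 27*m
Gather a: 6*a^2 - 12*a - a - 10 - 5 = 6*a^2 - 13*a - 15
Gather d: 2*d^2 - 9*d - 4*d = 2*d^2 - 13*d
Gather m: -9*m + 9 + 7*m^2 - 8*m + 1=7*m^2 - 17*m + 10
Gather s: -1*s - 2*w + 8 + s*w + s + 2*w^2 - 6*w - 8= s*w + 2*w^2 - 8*w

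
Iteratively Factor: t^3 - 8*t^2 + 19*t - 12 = (t - 1)*(t^2 - 7*t + 12) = (t - 4)*(t - 1)*(t - 3)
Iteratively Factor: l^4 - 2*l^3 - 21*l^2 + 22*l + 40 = (l - 5)*(l^3 + 3*l^2 - 6*l - 8) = (l - 5)*(l + 1)*(l^2 + 2*l - 8) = (l - 5)*(l + 1)*(l + 4)*(l - 2)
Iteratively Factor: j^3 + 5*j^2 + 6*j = (j + 2)*(j^2 + 3*j) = j*(j + 2)*(j + 3)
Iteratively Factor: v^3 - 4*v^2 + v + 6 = (v - 2)*(v^2 - 2*v - 3) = (v - 2)*(v + 1)*(v - 3)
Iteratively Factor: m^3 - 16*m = (m + 4)*(m^2 - 4*m) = m*(m + 4)*(m - 4)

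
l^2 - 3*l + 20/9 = (l - 5/3)*(l - 4/3)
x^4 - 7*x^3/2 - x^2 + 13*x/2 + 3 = (x - 3)*(x - 2)*(x + 1/2)*(x + 1)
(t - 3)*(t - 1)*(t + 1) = t^3 - 3*t^2 - t + 3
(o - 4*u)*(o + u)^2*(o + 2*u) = o^4 - 11*o^2*u^2 - 18*o*u^3 - 8*u^4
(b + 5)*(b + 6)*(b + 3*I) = b^3 + 11*b^2 + 3*I*b^2 + 30*b + 33*I*b + 90*I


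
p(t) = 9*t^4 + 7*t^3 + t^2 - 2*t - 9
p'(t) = 36*t^3 + 21*t^2 + 2*t - 2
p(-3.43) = 972.87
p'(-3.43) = -1214.53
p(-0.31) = -8.41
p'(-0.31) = -1.67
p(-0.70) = -7.35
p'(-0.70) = -5.46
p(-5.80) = 8855.30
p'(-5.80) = -6331.19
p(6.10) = 14066.13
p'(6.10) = 8962.93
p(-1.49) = 17.40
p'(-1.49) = -77.44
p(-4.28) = 2489.13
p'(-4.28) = -2448.37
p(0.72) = -4.89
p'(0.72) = 23.76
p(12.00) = 198831.00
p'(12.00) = 65254.00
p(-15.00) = 432246.00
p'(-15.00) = -116807.00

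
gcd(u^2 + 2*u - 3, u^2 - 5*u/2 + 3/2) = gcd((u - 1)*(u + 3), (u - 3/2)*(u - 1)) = u - 1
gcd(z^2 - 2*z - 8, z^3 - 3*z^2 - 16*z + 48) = z - 4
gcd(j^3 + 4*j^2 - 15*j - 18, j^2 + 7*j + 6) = j^2 + 7*j + 6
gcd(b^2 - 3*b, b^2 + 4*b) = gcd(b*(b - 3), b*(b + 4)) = b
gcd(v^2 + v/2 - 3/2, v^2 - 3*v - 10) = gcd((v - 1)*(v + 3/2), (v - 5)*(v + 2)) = 1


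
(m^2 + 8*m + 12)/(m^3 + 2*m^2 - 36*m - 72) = 1/(m - 6)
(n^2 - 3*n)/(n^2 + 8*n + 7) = n*(n - 3)/(n^2 + 8*n + 7)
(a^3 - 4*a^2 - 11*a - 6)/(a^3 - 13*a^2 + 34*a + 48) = (a + 1)/(a - 8)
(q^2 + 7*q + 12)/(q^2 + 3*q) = (q + 4)/q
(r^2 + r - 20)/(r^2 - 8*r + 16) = (r + 5)/(r - 4)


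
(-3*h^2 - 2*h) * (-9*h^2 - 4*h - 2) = 27*h^4 + 30*h^3 + 14*h^2 + 4*h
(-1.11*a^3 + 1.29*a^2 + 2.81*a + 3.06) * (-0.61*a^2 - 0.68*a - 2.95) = 0.6771*a^5 - 0.0320999999999999*a^4 + 0.683200000000001*a^3 - 7.5829*a^2 - 10.3703*a - 9.027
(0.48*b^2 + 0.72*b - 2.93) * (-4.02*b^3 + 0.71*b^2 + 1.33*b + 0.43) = -1.9296*b^5 - 2.5536*b^4 + 12.9282*b^3 - 0.9163*b^2 - 3.5873*b - 1.2599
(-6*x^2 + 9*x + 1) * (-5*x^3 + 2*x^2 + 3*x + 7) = 30*x^5 - 57*x^4 - 5*x^3 - 13*x^2 + 66*x + 7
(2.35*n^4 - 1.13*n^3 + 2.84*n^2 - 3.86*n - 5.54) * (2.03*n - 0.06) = 4.7705*n^5 - 2.4349*n^4 + 5.833*n^3 - 8.0062*n^2 - 11.0146*n + 0.3324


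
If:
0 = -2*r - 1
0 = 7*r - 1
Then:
No Solution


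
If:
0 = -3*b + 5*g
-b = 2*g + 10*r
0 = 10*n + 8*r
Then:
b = -50*r/11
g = -30*r/11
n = -4*r/5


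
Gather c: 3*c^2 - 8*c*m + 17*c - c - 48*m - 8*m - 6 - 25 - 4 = 3*c^2 + c*(16 - 8*m) - 56*m - 35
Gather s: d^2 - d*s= d^2 - d*s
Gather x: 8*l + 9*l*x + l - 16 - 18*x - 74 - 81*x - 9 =9*l + x*(9*l - 99) - 99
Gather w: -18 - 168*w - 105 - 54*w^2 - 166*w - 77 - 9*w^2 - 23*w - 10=-63*w^2 - 357*w - 210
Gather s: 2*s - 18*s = -16*s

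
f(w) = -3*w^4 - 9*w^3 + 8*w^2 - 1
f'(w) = -12*w^3 - 27*w^2 + 16*w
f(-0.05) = -0.98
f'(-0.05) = -0.87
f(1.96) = -82.31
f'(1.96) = -162.72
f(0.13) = -0.89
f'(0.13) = 1.60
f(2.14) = -115.48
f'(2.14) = -207.01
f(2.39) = -176.05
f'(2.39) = -279.81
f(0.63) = -0.55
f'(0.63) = -3.64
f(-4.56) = -278.40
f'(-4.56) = 503.44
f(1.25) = -13.40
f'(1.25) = -45.62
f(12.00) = -76609.00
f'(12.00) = -24432.00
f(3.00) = -415.00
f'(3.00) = -519.00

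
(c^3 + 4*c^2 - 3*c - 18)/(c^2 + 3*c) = c + 1 - 6/c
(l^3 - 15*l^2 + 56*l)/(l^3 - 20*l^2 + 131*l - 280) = l/(l - 5)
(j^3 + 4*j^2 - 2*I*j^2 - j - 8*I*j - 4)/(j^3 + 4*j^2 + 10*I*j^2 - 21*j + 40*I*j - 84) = (j^2 - 2*I*j - 1)/(j^2 + 10*I*j - 21)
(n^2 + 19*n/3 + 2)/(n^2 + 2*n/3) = (3*n^2 + 19*n + 6)/(n*(3*n + 2))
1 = 1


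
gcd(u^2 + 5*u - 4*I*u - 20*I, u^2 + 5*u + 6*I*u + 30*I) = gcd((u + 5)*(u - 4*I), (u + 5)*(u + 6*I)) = u + 5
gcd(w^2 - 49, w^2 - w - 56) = w + 7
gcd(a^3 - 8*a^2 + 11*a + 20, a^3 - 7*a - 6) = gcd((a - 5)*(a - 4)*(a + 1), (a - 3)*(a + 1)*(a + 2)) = a + 1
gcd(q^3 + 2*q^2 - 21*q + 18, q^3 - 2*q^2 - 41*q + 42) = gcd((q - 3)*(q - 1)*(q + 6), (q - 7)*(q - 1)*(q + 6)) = q^2 + 5*q - 6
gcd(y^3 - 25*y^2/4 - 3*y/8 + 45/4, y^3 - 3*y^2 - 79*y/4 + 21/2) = y - 6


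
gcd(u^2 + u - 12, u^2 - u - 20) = u + 4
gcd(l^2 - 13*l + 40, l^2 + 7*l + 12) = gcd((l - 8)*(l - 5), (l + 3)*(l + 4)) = 1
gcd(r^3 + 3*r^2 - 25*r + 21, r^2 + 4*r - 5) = r - 1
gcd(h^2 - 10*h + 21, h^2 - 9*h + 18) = h - 3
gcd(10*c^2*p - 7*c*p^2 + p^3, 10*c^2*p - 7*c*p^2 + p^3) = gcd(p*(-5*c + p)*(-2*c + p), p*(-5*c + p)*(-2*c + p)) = 10*c^2*p - 7*c*p^2 + p^3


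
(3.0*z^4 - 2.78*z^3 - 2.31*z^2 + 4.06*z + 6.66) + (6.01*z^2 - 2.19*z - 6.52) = 3.0*z^4 - 2.78*z^3 + 3.7*z^2 + 1.87*z + 0.140000000000001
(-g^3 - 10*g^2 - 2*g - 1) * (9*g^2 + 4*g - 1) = -9*g^5 - 94*g^4 - 57*g^3 - 7*g^2 - 2*g + 1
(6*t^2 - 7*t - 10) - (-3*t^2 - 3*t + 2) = 9*t^2 - 4*t - 12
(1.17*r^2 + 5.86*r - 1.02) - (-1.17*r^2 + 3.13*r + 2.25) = 2.34*r^2 + 2.73*r - 3.27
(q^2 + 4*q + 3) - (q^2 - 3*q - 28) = 7*q + 31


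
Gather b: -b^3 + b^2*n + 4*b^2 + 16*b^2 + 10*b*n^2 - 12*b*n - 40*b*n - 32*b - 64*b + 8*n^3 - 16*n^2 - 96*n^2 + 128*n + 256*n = -b^3 + b^2*(n + 20) + b*(10*n^2 - 52*n - 96) + 8*n^3 - 112*n^2 + 384*n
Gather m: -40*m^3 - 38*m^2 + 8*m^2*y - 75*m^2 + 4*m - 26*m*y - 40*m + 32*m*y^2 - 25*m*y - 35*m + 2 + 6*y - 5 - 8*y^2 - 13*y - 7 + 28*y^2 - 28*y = -40*m^3 + m^2*(8*y - 113) + m*(32*y^2 - 51*y - 71) + 20*y^2 - 35*y - 10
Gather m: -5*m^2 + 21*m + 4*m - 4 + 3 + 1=-5*m^2 + 25*m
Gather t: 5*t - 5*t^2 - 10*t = -5*t^2 - 5*t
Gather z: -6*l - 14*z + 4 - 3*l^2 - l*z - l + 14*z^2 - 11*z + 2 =-3*l^2 - 7*l + 14*z^2 + z*(-l - 25) + 6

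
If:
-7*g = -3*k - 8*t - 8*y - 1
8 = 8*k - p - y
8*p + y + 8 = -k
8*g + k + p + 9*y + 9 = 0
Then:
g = -583*y/520 - 569/520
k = 7*y/65 + 56/65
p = -9*y/65 - 72/65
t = -8409*y/4160 - 5847/4160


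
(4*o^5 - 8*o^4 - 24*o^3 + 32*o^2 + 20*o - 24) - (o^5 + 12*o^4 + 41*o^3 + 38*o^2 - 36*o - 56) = 3*o^5 - 20*o^4 - 65*o^3 - 6*o^2 + 56*o + 32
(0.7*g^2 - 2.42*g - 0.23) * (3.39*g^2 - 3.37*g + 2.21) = 2.373*g^4 - 10.5628*g^3 + 8.9227*g^2 - 4.5731*g - 0.5083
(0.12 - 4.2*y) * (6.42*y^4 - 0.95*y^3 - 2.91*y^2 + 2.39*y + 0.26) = -26.964*y^5 + 4.7604*y^4 + 12.108*y^3 - 10.3872*y^2 - 0.8052*y + 0.0312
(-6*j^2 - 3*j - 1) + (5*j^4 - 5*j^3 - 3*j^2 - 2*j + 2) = 5*j^4 - 5*j^3 - 9*j^2 - 5*j + 1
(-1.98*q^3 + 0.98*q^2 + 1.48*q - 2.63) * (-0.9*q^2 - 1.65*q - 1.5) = 1.782*q^5 + 2.385*q^4 + 0.0209999999999997*q^3 - 1.545*q^2 + 2.1195*q + 3.945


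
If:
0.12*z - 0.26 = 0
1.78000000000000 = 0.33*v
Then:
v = 5.39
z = 2.17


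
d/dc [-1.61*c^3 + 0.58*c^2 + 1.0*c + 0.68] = -4.83*c^2 + 1.16*c + 1.0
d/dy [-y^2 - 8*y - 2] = -2*y - 8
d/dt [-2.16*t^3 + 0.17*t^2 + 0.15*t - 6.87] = -6.48*t^2 + 0.34*t + 0.15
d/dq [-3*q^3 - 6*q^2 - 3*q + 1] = -9*q^2 - 12*q - 3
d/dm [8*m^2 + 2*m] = 16*m + 2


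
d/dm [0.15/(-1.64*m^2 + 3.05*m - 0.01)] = (0.492*m - 0.4575)/(1.64*m^2 - 3.05*m + 0.01)^2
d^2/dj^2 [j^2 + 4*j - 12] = 2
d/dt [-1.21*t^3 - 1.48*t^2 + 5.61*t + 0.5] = -3.63*t^2 - 2.96*t + 5.61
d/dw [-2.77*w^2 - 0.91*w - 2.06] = -5.54*w - 0.91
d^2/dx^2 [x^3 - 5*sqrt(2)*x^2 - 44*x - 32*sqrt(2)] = 6*x - 10*sqrt(2)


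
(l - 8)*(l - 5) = l^2 - 13*l + 40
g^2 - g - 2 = (g - 2)*(g + 1)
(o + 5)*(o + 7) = o^2 + 12*o + 35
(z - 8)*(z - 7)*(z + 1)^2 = z^4 - 13*z^3 + 27*z^2 + 97*z + 56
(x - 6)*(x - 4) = x^2 - 10*x + 24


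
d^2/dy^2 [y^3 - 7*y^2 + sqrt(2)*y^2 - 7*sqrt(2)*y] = 6*y - 14 + 2*sqrt(2)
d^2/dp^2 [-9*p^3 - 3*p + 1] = -54*p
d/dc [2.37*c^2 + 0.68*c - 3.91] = 4.74*c + 0.68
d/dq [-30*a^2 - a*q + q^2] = -a + 2*q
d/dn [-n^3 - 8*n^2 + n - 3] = -3*n^2 - 16*n + 1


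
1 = 1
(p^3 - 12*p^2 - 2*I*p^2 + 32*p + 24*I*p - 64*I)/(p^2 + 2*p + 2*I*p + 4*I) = (p^3 + p^2*(-12 - 2*I) + p*(32 + 24*I) - 64*I)/(p^2 + p*(2 + 2*I) + 4*I)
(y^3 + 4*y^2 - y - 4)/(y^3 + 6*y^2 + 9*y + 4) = (y - 1)/(y + 1)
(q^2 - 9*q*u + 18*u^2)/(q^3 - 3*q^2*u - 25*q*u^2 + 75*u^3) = (q - 6*u)/(q^2 - 25*u^2)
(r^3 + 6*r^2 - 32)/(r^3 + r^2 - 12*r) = (r^2 + 2*r - 8)/(r*(r - 3))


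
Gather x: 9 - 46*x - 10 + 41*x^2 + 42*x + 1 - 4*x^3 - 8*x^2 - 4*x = -4*x^3 + 33*x^2 - 8*x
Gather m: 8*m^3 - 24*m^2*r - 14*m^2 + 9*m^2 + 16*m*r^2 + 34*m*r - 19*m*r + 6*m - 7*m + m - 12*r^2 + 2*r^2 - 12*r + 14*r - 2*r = 8*m^3 + m^2*(-24*r - 5) + m*(16*r^2 + 15*r) - 10*r^2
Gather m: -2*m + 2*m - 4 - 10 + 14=0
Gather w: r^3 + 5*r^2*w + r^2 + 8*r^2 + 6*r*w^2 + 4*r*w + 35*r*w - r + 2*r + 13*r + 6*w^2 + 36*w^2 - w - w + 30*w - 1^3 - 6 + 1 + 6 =r^3 + 9*r^2 + 14*r + w^2*(6*r + 42) + w*(5*r^2 + 39*r + 28)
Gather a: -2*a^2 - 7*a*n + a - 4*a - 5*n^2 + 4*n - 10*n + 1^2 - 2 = -2*a^2 + a*(-7*n - 3) - 5*n^2 - 6*n - 1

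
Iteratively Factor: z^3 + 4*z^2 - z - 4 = (z + 4)*(z^2 - 1) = (z - 1)*(z + 4)*(z + 1)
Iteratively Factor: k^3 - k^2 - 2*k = (k)*(k^2 - k - 2) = k*(k - 2)*(k + 1)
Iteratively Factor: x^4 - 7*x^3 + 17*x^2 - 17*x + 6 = (x - 2)*(x^3 - 5*x^2 + 7*x - 3) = (x - 3)*(x - 2)*(x^2 - 2*x + 1) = (x - 3)*(x - 2)*(x - 1)*(x - 1)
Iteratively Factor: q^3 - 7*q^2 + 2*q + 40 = (q - 5)*(q^2 - 2*q - 8) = (q - 5)*(q - 4)*(q + 2)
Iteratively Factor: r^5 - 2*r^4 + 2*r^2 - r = (r - 1)*(r^4 - r^3 - r^2 + r) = (r - 1)^2*(r^3 - r) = (r - 1)^2*(r + 1)*(r^2 - r) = (r - 1)^3*(r + 1)*(r)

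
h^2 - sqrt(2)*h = h*(h - sqrt(2))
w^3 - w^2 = w^2*(w - 1)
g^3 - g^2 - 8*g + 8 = (g - 1)*(g - 2*sqrt(2))*(g + 2*sqrt(2))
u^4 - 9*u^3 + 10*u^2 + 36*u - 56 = (u - 7)*(u - 2)^2*(u + 2)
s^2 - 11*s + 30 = (s - 6)*(s - 5)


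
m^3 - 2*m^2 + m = m*(m - 1)^2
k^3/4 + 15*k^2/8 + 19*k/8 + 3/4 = (k/4 + 1/4)*(k + 1/2)*(k + 6)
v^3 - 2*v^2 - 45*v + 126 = (v - 6)*(v - 3)*(v + 7)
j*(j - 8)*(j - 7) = j^3 - 15*j^2 + 56*j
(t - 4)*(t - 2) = t^2 - 6*t + 8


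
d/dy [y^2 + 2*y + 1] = 2*y + 2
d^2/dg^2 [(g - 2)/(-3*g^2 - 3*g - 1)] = 6*(-3*(g - 2)*(2*g + 1)^2 + (3*g - 1)*(3*g^2 + 3*g + 1))/(3*g^2 + 3*g + 1)^3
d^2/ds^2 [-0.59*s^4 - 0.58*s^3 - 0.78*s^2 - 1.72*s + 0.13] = -7.08*s^2 - 3.48*s - 1.56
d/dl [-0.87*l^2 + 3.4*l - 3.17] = 3.4 - 1.74*l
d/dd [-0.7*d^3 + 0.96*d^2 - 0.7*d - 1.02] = -2.1*d^2 + 1.92*d - 0.7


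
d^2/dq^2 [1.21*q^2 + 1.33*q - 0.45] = 2.42000000000000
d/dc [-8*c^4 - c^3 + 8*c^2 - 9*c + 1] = -32*c^3 - 3*c^2 + 16*c - 9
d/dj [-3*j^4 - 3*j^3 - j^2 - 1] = j*(-12*j^2 - 9*j - 2)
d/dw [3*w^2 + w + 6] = 6*w + 1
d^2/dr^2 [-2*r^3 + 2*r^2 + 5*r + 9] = 4 - 12*r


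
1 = 1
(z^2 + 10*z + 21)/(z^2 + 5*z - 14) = (z + 3)/(z - 2)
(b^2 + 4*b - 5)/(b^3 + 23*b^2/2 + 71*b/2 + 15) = 2*(b - 1)/(2*b^2 + 13*b + 6)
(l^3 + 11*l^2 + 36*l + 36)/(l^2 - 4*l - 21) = (l^2 + 8*l + 12)/(l - 7)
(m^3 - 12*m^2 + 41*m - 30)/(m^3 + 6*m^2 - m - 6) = (m^2 - 11*m + 30)/(m^2 + 7*m + 6)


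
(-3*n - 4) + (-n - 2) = -4*n - 6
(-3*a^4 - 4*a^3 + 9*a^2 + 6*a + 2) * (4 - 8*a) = 24*a^5 + 20*a^4 - 88*a^3 - 12*a^2 + 8*a + 8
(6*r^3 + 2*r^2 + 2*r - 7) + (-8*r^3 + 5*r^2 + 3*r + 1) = -2*r^3 + 7*r^2 + 5*r - 6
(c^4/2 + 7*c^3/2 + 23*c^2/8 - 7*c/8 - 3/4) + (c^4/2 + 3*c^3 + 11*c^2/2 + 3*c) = c^4 + 13*c^3/2 + 67*c^2/8 + 17*c/8 - 3/4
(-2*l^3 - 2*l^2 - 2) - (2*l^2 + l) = -2*l^3 - 4*l^2 - l - 2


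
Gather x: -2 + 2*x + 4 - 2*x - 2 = 0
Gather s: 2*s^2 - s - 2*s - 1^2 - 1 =2*s^2 - 3*s - 2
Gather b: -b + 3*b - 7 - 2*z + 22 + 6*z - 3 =2*b + 4*z + 12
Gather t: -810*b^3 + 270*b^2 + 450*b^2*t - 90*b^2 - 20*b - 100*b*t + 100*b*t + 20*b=-810*b^3 + 450*b^2*t + 180*b^2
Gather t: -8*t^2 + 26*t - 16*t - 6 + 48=-8*t^2 + 10*t + 42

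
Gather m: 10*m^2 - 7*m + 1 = 10*m^2 - 7*m + 1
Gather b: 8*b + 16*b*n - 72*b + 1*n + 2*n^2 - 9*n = b*(16*n - 64) + 2*n^2 - 8*n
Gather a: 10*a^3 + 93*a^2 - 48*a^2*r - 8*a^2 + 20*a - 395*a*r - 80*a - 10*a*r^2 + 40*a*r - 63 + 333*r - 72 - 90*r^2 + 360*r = 10*a^3 + a^2*(85 - 48*r) + a*(-10*r^2 - 355*r - 60) - 90*r^2 + 693*r - 135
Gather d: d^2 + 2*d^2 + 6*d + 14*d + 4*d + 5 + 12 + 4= 3*d^2 + 24*d + 21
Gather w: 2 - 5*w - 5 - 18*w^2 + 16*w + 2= -18*w^2 + 11*w - 1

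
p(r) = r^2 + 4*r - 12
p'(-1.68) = 0.64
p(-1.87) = -15.98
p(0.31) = -10.66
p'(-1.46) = 1.08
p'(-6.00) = -8.00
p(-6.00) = 0.00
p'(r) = 2*r + 4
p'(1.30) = 6.60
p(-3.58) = -13.50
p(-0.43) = -13.54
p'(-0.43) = 3.14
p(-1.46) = -15.71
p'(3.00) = 10.00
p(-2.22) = -15.95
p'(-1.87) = 0.26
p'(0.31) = 4.62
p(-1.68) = -15.90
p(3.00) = 9.00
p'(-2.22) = -0.44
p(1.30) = -5.11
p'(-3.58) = -3.16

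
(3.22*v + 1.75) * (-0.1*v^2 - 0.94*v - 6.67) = -0.322*v^3 - 3.2018*v^2 - 23.1224*v - 11.6725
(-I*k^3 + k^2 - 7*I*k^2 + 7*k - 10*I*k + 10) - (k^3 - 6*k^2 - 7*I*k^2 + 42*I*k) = -k^3 - I*k^3 + 7*k^2 + 7*k - 52*I*k + 10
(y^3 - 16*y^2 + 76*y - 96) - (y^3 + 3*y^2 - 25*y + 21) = -19*y^2 + 101*y - 117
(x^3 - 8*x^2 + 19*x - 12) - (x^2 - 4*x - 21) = x^3 - 9*x^2 + 23*x + 9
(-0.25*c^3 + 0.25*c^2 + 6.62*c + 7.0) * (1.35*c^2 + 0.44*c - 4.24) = -0.3375*c^5 + 0.2275*c^4 + 10.107*c^3 + 11.3028*c^2 - 24.9888*c - 29.68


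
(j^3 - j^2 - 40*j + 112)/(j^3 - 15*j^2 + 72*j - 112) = (j + 7)/(j - 7)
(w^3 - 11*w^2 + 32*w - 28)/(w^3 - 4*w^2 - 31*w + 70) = (w - 2)/(w + 5)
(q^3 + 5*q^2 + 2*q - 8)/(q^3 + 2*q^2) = 1 + 3/q - 4/q^2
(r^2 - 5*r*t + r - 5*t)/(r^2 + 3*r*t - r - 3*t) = (r^2 - 5*r*t + r - 5*t)/(r^2 + 3*r*t - r - 3*t)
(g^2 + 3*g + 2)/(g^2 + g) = (g + 2)/g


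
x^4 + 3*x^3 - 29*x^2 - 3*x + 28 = (x - 4)*(x - 1)*(x + 1)*(x + 7)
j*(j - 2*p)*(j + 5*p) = j^3 + 3*j^2*p - 10*j*p^2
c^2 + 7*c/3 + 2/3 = (c + 1/3)*(c + 2)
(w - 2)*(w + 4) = w^2 + 2*w - 8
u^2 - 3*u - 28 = (u - 7)*(u + 4)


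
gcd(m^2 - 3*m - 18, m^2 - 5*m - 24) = m + 3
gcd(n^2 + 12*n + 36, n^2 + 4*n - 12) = n + 6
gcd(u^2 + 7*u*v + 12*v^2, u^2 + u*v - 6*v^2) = u + 3*v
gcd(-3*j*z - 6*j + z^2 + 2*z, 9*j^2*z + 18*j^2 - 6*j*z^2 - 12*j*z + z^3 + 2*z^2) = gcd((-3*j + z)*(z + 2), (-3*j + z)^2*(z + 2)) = -3*j*z - 6*j + z^2 + 2*z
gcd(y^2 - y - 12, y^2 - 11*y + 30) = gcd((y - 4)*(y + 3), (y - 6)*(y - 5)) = 1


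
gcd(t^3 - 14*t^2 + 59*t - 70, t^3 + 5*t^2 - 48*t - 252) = t - 7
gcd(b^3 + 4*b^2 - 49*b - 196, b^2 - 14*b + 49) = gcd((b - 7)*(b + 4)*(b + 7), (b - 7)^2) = b - 7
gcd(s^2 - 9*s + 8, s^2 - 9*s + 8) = s^2 - 9*s + 8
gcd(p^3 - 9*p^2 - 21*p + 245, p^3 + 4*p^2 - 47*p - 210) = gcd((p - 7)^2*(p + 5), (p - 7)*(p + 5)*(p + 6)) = p^2 - 2*p - 35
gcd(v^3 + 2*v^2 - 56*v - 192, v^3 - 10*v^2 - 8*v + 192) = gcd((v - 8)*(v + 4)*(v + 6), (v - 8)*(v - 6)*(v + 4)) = v^2 - 4*v - 32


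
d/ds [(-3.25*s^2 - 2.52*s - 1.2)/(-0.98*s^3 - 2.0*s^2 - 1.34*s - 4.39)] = (-3.185*s^4 - 4.9392*s^3 - 4.213*s^2 + 23.735*s + 9.4548)/(0.9604*s^6 + 3.92*s^5 + 6.6264*s^4 + 13.9644*s^3 + 19.3556*s^2 + 11.7652*s + 19.2721)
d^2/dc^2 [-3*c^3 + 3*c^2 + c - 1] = 6 - 18*c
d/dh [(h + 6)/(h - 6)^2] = (-h - 18)/(h - 6)^3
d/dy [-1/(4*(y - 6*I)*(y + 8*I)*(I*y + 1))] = (-3*I*y^2 + 2*y - 50*I)/(4*(y^6 + 2*I*y^5 + 99*y^4 + 4*I*y^3 + 2596*y^2 - 4800*I*y - 2304))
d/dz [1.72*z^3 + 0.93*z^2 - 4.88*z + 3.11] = 5.16*z^2 + 1.86*z - 4.88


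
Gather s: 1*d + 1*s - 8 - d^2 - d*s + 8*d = -d^2 + 9*d + s*(1 - d) - 8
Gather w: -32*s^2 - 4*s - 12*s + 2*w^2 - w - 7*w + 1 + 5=-32*s^2 - 16*s + 2*w^2 - 8*w + 6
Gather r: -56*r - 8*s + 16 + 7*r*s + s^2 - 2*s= r*(7*s - 56) + s^2 - 10*s + 16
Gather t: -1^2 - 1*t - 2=-t - 3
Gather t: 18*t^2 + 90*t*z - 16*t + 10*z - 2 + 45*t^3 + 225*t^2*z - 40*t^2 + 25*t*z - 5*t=45*t^3 + t^2*(225*z - 22) + t*(115*z - 21) + 10*z - 2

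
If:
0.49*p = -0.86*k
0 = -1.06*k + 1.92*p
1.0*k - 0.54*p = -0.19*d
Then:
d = 0.00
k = 0.00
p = 0.00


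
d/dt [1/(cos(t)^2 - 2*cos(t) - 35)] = 2*(cos(t) - 1)*sin(t)/(sin(t)^2 + 2*cos(t) + 34)^2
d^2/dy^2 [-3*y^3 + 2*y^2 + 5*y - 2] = 4 - 18*y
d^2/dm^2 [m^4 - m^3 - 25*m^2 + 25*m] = 12*m^2 - 6*m - 50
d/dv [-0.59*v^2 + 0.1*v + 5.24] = 0.1 - 1.18*v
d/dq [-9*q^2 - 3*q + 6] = -18*q - 3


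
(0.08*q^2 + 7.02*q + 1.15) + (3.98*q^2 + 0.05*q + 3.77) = 4.06*q^2 + 7.07*q + 4.92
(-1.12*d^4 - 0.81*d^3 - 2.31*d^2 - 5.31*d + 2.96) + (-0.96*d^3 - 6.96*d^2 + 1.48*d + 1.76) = -1.12*d^4 - 1.77*d^3 - 9.27*d^2 - 3.83*d + 4.72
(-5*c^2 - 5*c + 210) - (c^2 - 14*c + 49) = -6*c^2 + 9*c + 161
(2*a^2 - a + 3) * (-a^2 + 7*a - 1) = -2*a^4 + 15*a^3 - 12*a^2 + 22*a - 3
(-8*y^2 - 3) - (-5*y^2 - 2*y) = -3*y^2 + 2*y - 3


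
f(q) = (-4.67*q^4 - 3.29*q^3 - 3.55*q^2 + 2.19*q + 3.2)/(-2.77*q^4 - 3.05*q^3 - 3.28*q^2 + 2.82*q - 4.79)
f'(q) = (-18.68*q^3 - 9.87*q^2 - 7.1*q + 2.19)/(-2.77*q^4 - 3.05*q^3 - 3.28*q^2 + 2.82*q - 4.79) + (11.08*q^3 + 9.15*q^2 + 6.56*q - 2.82)*(-4.67*q^4 - 3.29*q^3 - 3.55*q^2 + 2.19*q + 3.2)/(-2.77*q^4 - 3.05*q^3 - 3.28*q^2 + 2.82*q - 4.79)^2 = (5.13020000000002*q^6 + 10.9682*q^5 - 21.3456*q^4 + 119.7366*q^3 + 73.7295*q^2 + 55.001*q - 19.5141)/(7.6729*q^8 + 16.897*q^7 + 27.4737*q^6 + 4.3852*q^5 + 20.093*q^4 + 10.7198*q^3 + 39.3748*q^2 - 27.0156*q + 22.9441)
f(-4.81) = 1.80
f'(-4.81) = 0.01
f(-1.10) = 0.50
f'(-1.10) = -1.35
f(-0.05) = -0.62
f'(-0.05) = -0.91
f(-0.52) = -0.18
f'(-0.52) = -0.98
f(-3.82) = 1.80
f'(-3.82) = -0.01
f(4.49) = 1.54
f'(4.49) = 0.03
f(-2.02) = 1.48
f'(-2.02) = -0.59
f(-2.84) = 1.74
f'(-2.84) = -0.14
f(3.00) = 1.47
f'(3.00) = 0.08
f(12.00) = 1.63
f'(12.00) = 0.00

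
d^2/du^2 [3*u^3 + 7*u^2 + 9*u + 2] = 18*u + 14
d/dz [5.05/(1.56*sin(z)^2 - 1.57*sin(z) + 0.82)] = (7.9285 - 15.756*sin(z))*cos(z)/(1.56*sin(z)^2 - 1.57*sin(z) + 0.82)^2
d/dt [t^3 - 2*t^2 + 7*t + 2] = 3*t^2 - 4*t + 7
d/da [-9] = 0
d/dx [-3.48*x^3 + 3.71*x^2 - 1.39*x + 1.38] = -10.44*x^2 + 7.42*x - 1.39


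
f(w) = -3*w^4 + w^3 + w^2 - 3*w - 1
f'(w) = -12*w^3 + 3*w^2 + 2*w - 3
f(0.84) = -3.72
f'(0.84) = -6.32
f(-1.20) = -3.91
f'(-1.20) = 19.66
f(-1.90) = -37.65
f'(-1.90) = 86.34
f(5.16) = -1979.23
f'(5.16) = -1561.46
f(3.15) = -264.64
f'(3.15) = -342.00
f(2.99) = -214.08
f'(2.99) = -290.97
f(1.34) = -10.49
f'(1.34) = -23.81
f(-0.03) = -0.91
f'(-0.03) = -3.06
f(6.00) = -3655.00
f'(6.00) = -2475.00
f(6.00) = -3655.00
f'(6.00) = -2475.00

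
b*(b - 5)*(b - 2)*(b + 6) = b^4 - b^3 - 32*b^2 + 60*b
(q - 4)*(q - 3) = q^2 - 7*q + 12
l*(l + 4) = l^2 + 4*l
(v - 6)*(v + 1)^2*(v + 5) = v^4 + v^3 - 31*v^2 - 61*v - 30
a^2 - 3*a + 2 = (a - 2)*(a - 1)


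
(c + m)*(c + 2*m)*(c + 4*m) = c^3 + 7*c^2*m + 14*c*m^2 + 8*m^3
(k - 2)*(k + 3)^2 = k^3 + 4*k^2 - 3*k - 18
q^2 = q^2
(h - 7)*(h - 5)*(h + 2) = h^3 - 10*h^2 + 11*h + 70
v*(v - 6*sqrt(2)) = v^2 - 6*sqrt(2)*v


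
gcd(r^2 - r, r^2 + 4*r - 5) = r - 1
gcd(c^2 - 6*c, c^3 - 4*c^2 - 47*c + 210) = c - 6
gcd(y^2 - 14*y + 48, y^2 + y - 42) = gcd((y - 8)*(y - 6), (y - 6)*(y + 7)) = y - 6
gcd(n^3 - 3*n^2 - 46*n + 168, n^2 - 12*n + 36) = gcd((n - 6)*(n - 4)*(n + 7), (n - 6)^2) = n - 6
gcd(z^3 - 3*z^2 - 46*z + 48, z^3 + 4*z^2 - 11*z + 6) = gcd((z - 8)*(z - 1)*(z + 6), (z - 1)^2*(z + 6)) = z^2 + 5*z - 6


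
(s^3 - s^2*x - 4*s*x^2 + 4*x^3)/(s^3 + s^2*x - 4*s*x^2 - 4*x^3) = (s - x)/(s + x)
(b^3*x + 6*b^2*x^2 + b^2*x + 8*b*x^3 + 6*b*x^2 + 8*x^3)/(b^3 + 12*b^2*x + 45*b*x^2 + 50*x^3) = x*(b^2 + 4*b*x + b + 4*x)/(b^2 + 10*b*x + 25*x^2)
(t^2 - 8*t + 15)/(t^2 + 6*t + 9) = (t^2 - 8*t + 15)/(t^2 + 6*t + 9)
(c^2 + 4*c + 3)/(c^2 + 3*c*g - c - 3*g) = (c^2 + 4*c + 3)/(c^2 + 3*c*g - c - 3*g)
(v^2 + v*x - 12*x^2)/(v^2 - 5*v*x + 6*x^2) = (-v - 4*x)/(-v + 2*x)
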